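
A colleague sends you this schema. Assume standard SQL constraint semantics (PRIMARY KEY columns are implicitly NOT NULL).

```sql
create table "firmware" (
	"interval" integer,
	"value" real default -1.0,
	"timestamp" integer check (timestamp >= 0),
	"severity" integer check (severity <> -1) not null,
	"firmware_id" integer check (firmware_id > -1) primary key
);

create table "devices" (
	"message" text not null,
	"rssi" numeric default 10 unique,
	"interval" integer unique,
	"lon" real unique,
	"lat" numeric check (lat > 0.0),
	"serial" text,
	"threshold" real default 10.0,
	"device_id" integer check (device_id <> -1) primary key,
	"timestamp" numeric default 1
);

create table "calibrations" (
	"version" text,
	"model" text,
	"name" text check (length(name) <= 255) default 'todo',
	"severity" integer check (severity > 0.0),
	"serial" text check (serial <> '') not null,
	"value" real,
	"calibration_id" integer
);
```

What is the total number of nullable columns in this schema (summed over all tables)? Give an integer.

firmware: 3 nullable (interval, value, timestamp — PK (firmware_id) and explicit NOT NULL columns excluded).
devices: 7 nullable (rssi, interval, lon, lat, serial, threshold, timestamp — PK (device_id) and explicit NOT NULL columns excluded).
calibrations: 6 nullable (version, model, name, severity, value, calibration_id — PK none and explicit NOT NULL columns excluded).
Total: 3 + 7 + 6 = 16.

16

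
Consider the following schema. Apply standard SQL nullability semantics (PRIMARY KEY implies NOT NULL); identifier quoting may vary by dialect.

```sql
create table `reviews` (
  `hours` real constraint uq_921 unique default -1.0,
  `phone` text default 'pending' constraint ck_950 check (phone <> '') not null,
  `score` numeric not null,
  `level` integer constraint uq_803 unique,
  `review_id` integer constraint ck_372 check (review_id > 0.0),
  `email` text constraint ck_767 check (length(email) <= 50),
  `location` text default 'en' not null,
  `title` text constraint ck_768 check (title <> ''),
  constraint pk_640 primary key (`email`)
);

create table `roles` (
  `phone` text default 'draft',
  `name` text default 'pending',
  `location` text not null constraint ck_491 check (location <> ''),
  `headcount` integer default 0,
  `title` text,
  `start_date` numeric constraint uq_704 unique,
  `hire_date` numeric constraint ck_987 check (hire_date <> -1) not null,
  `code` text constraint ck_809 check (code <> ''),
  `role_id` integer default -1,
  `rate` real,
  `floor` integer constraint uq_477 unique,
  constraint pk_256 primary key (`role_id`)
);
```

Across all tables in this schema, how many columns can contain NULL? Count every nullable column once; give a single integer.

12

reviews: 4 nullable (hours, level, review_id, title — PK (email) and explicit NOT NULL columns excluded).
roles: 8 nullable (phone, name, headcount, title, start_date, code, rate, floor — PK (role_id) and explicit NOT NULL columns excluded).
Total: 4 + 8 = 12.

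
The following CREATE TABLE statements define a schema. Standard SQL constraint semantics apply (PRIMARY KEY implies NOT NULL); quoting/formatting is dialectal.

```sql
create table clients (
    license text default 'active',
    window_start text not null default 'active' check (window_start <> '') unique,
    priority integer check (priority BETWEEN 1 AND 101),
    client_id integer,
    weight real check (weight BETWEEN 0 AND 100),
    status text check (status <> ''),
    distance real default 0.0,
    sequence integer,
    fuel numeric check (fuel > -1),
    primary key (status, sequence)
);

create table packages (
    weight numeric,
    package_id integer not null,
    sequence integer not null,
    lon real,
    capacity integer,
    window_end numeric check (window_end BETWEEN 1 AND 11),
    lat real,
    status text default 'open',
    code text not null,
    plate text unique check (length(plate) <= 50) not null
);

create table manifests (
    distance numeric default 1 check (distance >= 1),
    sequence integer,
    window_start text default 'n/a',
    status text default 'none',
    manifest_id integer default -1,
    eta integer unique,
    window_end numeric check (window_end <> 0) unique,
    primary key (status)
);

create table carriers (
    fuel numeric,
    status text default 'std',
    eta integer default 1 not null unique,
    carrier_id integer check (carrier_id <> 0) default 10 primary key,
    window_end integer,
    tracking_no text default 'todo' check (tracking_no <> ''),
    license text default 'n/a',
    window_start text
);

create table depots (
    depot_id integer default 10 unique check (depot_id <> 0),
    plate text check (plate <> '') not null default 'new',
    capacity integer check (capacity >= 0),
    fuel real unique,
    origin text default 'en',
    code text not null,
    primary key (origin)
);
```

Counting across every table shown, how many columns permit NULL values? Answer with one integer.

clients: 6 nullable (license, priority, client_id, weight, distance, fuel — PK (status, sequence) and explicit NOT NULL columns excluded).
packages: 6 nullable (weight, lon, capacity, window_end, lat, status — PK none and explicit NOT NULL columns excluded).
manifests: 6 nullable (distance, sequence, window_start, manifest_id, eta, window_end — PK (status) and explicit NOT NULL columns excluded).
carriers: 6 nullable (fuel, status, window_end, tracking_no, license, window_start — PK (carrier_id) and explicit NOT NULL columns excluded).
depots: 3 nullable (depot_id, capacity, fuel — PK (origin) and explicit NOT NULL columns excluded).
Total: 6 + 6 + 6 + 6 + 3 = 27.

27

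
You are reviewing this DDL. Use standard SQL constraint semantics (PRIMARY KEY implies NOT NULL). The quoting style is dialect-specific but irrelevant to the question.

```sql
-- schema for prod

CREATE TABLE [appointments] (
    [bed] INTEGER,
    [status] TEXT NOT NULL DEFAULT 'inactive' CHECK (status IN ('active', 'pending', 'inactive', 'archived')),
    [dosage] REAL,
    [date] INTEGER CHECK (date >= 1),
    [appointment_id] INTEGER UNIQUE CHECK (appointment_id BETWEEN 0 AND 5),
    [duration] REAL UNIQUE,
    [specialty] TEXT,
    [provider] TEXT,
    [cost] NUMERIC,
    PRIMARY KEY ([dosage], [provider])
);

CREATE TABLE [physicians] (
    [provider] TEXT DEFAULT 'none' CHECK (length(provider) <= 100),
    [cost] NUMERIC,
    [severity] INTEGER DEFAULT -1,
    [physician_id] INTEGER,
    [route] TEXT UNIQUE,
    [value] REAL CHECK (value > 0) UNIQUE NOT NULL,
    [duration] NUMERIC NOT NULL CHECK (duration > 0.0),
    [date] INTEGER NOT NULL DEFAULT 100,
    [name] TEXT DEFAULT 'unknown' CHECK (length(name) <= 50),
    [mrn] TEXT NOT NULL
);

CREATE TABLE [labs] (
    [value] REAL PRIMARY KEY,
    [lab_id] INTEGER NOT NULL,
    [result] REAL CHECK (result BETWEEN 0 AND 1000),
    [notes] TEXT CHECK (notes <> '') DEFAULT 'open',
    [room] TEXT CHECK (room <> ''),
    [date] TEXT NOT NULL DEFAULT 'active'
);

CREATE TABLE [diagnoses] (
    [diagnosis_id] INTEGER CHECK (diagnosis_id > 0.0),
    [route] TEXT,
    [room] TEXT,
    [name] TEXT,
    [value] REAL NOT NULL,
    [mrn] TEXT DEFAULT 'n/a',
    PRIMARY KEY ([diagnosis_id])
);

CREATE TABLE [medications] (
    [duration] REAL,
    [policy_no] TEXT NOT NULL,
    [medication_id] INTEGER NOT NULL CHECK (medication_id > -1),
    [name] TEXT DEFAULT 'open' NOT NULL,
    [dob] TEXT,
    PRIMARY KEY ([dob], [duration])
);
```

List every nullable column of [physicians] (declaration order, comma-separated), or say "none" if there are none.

- provider: CHECK does not forbid NULL (a CHECK constraint passes when its expression is NULL) → nullable.
- cost: no NOT NULL constraint applies → nullable.
- severity: DEFAULT only fills an omitted column; an explicit NULL is still allowed → nullable.
- physician_id: no NOT NULL constraint applies → nullable.
- route: UNIQUE does not imply NOT NULL → nullable.
- value: declared NOT NULL → not nullable.
- duration: declared NOT NULL → not nullable.
- date: declared NOT NULL → not nullable.
- name: CHECK does not forbid NULL (a CHECK constraint passes when its expression is NULL) → nullable.
- mrn: declared NOT NULL → not nullable.

provider, cost, severity, physician_id, route, name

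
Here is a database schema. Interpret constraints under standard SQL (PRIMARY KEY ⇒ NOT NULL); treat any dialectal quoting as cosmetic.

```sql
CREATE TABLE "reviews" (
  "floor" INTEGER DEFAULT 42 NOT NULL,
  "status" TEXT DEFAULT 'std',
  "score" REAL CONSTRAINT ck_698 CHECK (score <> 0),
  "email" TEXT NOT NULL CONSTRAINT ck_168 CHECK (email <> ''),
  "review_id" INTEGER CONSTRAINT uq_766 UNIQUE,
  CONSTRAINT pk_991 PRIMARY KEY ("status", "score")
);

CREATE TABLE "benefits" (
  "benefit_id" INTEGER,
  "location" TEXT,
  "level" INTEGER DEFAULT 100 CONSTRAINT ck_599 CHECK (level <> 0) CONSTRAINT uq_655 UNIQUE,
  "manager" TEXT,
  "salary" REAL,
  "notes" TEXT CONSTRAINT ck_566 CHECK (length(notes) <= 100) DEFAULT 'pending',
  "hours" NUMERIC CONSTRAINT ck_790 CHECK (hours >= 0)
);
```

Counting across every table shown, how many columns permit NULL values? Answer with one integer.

reviews: 1 nullable (review_id — PK (status, score) and explicit NOT NULL columns excluded).
benefits: 7 nullable (benefit_id, location, level, manager, salary, notes, hours — PK none and explicit NOT NULL columns excluded).
Total: 1 + 7 = 8.

8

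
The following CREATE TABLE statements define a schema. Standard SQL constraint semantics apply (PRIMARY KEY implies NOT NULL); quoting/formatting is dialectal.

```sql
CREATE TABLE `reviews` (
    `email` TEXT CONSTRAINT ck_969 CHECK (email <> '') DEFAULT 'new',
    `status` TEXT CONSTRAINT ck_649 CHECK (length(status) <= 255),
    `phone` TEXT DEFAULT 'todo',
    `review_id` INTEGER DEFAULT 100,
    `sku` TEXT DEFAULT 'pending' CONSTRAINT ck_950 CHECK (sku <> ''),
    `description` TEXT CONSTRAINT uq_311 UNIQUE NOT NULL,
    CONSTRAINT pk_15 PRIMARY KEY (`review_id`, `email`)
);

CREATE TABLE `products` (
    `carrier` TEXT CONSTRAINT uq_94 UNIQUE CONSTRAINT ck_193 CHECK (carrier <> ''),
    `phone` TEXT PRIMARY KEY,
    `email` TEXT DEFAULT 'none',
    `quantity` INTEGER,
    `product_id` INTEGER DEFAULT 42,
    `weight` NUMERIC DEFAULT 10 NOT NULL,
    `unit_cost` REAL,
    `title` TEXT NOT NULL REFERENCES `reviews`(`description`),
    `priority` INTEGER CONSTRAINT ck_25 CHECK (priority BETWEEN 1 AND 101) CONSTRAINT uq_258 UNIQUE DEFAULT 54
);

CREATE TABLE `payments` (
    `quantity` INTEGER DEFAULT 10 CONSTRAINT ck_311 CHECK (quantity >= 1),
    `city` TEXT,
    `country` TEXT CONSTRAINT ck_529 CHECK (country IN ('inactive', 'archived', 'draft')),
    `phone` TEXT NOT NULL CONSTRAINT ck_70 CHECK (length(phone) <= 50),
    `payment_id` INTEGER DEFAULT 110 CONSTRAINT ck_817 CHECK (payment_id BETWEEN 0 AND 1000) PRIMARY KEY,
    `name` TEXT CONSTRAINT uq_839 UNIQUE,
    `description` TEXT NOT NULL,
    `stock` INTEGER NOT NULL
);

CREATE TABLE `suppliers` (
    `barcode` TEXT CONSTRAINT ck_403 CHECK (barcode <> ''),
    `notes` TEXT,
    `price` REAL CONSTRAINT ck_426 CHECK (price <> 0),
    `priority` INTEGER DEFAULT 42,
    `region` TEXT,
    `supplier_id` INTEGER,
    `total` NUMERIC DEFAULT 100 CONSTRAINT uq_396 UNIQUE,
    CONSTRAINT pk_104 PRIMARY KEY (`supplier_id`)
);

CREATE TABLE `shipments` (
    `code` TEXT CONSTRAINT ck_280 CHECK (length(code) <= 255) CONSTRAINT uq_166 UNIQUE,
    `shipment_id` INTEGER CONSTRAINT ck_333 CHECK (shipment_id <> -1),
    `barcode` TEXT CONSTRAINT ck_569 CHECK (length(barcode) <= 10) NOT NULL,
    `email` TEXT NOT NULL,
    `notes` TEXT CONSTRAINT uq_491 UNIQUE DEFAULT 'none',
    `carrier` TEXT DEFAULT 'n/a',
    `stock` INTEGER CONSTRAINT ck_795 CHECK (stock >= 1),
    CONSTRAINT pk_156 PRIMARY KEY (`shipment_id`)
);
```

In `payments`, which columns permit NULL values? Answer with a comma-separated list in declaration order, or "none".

quantity, city, country, name

- quantity: CHECK does not forbid NULL (a CHECK constraint passes when its expression is NULL) → nullable.
- city: no NOT NULL constraint applies → nullable.
- country: CHECK does not forbid NULL (a CHECK constraint passes when its expression is NULL) → nullable.
- phone: declared NOT NULL → not nullable.
- payment_id: part of the PRIMARY KEY, which implies NOT NULL → not nullable.
- name: UNIQUE does not imply NOT NULL → nullable.
- description: declared NOT NULL → not nullable.
- stock: declared NOT NULL → not nullable.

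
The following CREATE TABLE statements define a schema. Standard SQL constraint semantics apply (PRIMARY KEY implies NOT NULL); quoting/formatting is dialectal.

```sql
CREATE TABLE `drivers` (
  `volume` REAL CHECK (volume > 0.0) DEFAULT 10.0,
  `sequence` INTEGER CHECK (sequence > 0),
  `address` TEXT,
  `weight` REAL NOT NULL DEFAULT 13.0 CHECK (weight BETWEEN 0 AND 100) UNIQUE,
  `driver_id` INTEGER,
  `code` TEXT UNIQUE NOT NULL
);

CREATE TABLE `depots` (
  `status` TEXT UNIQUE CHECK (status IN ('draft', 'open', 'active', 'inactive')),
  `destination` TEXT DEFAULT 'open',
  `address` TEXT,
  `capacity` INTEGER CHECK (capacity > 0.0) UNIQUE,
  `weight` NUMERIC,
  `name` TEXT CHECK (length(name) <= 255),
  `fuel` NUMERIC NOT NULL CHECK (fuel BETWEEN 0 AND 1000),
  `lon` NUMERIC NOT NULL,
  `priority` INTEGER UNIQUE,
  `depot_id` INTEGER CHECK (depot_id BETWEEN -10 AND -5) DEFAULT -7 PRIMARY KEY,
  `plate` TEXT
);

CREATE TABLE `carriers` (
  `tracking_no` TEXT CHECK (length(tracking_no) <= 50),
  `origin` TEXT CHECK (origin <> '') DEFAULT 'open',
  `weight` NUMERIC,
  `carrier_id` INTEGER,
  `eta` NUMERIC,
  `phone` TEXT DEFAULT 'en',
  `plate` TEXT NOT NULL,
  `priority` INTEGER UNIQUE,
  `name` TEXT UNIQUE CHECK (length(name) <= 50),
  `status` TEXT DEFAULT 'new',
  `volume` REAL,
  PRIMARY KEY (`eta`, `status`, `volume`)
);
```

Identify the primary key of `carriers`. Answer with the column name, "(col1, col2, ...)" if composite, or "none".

A table-level PRIMARY KEY clause names 3 columns: eta, status, volume.
This is a composite key — the combination is unique, not each column individually.

(eta, status, volume)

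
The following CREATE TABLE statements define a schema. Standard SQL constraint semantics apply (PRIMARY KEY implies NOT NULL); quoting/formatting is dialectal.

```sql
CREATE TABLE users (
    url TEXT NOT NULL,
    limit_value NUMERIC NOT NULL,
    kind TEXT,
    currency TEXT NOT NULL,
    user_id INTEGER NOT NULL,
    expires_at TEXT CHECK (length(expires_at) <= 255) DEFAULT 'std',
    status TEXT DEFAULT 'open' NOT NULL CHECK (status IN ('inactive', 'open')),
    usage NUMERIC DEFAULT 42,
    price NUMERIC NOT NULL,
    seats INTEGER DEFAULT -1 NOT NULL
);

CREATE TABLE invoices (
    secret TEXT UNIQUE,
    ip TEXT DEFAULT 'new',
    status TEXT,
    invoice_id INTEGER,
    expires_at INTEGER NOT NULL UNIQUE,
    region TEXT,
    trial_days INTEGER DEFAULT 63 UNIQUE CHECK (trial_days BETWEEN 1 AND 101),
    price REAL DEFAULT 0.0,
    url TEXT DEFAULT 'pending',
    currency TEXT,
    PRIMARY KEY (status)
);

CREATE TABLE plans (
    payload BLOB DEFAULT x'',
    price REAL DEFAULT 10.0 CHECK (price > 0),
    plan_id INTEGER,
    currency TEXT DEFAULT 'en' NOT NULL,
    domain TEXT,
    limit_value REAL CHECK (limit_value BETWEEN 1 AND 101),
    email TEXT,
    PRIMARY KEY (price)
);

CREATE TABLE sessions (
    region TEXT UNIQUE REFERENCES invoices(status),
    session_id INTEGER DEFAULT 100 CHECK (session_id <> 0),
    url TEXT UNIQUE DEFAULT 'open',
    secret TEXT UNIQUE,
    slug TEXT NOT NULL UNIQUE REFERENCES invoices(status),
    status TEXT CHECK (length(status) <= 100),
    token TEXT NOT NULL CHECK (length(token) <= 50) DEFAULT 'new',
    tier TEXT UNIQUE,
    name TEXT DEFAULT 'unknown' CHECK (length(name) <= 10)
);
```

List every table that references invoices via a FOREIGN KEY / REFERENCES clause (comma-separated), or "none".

- sessions.region references invoices(status).
- sessions.slug references invoices(status).

sessions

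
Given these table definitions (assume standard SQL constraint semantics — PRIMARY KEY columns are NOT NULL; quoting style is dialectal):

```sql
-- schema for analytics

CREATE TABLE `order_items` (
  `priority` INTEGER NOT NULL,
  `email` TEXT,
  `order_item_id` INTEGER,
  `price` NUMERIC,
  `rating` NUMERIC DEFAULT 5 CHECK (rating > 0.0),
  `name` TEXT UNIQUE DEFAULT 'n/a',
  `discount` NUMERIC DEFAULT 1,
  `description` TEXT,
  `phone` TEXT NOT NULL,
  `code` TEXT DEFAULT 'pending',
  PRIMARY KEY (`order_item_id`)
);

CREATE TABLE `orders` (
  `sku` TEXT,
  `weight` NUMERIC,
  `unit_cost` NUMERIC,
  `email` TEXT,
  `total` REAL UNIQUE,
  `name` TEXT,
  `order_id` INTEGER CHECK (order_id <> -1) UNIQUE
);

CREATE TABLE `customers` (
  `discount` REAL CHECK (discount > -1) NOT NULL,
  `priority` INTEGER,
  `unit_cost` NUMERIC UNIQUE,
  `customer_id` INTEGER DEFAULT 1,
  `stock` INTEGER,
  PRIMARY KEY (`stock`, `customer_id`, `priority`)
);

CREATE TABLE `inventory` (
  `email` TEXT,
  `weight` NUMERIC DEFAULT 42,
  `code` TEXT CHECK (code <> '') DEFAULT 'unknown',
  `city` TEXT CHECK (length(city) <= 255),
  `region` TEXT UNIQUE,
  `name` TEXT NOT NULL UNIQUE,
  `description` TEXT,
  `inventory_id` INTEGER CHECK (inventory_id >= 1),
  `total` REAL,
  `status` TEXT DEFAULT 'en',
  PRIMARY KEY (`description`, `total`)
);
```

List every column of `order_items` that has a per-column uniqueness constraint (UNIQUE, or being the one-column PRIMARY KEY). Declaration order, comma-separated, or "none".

order_item_id, name

- priority: no UNIQUE or single-column PK constraint.
- email: no UNIQUE or single-column PK constraint.
- order_item_id: single-column PRIMARY KEY → unique.
- price: no UNIQUE or single-column PK constraint.
- rating: no UNIQUE or single-column PK constraint.
- name: declared UNIQUE → unique.
- discount: no UNIQUE or single-column PK constraint.
- description: no UNIQUE or single-column PK constraint.
- phone: no UNIQUE or single-column PK constraint.
- code: no UNIQUE or single-column PK constraint.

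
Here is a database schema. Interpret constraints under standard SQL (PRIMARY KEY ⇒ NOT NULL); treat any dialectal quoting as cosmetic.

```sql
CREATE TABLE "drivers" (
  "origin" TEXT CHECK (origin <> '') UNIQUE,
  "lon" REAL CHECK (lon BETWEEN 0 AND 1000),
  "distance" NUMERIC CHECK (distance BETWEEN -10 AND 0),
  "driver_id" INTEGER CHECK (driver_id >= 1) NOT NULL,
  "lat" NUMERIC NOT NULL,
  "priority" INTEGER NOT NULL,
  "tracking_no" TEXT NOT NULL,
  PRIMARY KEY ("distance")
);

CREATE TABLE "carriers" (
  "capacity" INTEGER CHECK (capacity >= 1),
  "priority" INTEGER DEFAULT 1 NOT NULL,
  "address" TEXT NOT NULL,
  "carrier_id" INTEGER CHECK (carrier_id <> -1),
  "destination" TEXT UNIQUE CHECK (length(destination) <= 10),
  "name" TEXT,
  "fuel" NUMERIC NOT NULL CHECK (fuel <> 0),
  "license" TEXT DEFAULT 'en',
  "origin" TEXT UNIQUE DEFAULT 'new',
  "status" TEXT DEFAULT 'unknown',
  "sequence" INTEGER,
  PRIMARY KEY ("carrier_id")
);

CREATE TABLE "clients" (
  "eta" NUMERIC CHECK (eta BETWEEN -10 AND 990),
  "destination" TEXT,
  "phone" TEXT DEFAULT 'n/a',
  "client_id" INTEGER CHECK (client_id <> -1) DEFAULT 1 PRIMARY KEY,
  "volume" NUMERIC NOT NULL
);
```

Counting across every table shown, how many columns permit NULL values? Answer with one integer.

drivers: 2 nullable (origin, lon — PK (distance) and explicit NOT NULL columns excluded).
carriers: 7 nullable (capacity, destination, name, license, origin, status, sequence — PK (carrier_id) and explicit NOT NULL columns excluded).
clients: 3 nullable (eta, destination, phone — PK (client_id) and explicit NOT NULL columns excluded).
Total: 2 + 7 + 3 = 12.

12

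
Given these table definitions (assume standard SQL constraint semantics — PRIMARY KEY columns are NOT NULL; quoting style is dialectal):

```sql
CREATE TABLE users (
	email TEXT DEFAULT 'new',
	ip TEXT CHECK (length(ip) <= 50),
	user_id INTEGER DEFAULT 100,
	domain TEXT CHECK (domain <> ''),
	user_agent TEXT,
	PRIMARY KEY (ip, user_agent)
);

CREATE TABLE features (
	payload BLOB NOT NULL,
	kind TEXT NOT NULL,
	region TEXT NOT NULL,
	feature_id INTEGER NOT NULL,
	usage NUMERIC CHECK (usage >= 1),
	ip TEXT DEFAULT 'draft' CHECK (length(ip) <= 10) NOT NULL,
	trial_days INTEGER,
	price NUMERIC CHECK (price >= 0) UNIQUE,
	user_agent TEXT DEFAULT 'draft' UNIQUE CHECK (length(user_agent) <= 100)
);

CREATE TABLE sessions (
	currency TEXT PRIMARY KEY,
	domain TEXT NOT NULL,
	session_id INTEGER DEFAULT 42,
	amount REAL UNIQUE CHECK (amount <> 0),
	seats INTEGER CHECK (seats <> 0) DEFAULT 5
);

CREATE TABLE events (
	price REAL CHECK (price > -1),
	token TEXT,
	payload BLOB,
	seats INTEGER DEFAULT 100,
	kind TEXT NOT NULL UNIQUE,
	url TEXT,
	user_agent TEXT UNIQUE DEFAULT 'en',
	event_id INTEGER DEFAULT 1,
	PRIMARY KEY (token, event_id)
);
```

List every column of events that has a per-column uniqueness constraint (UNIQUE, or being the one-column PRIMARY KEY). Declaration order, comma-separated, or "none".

kind, user_agent

- price: no UNIQUE or single-column PK constraint.
- token: part of a composite PRIMARY KEY — only the tuple is unique, not this column on its own.
- payload: no UNIQUE or single-column PK constraint.
- seats: no UNIQUE or single-column PK constraint.
- kind: declared UNIQUE → unique.
- url: no UNIQUE or single-column PK constraint.
- user_agent: declared UNIQUE → unique.
- event_id: part of a composite PRIMARY KEY — only the tuple is unique, not this column on its own.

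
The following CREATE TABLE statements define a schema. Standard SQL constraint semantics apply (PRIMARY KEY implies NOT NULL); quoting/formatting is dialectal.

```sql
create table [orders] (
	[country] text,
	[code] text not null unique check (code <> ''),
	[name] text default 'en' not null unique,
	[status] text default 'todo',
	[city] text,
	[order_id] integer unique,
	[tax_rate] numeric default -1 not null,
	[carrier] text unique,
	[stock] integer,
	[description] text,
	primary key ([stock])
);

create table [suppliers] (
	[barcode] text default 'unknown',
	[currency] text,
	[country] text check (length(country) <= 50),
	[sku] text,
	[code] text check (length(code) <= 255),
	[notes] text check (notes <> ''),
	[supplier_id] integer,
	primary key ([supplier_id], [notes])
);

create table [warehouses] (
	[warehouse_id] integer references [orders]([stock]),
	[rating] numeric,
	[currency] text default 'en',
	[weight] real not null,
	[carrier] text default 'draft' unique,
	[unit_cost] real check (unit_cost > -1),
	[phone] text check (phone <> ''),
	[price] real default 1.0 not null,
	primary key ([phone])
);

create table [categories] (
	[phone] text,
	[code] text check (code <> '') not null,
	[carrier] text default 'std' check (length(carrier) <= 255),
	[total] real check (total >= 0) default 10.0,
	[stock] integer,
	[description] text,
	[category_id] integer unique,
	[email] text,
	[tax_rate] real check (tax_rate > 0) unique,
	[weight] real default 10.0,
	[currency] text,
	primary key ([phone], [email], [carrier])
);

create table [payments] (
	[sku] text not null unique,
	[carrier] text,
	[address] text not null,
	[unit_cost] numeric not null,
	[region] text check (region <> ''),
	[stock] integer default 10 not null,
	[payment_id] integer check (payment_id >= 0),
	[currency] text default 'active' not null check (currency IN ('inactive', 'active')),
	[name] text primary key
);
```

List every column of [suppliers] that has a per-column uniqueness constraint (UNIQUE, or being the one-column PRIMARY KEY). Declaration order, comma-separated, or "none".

- barcode: no UNIQUE or single-column PK constraint.
- currency: no UNIQUE or single-column PK constraint.
- country: no UNIQUE or single-column PK constraint.
- sku: no UNIQUE or single-column PK constraint.
- code: no UNIQUE or single-column PK constraint.
- notes: part of a composite PRIMARY KEY — only the tuple is unique, not this column on its own.
- supplier_id: part of a composite PRIMARY KEY — only the tuple is unique, not this column on its own.

none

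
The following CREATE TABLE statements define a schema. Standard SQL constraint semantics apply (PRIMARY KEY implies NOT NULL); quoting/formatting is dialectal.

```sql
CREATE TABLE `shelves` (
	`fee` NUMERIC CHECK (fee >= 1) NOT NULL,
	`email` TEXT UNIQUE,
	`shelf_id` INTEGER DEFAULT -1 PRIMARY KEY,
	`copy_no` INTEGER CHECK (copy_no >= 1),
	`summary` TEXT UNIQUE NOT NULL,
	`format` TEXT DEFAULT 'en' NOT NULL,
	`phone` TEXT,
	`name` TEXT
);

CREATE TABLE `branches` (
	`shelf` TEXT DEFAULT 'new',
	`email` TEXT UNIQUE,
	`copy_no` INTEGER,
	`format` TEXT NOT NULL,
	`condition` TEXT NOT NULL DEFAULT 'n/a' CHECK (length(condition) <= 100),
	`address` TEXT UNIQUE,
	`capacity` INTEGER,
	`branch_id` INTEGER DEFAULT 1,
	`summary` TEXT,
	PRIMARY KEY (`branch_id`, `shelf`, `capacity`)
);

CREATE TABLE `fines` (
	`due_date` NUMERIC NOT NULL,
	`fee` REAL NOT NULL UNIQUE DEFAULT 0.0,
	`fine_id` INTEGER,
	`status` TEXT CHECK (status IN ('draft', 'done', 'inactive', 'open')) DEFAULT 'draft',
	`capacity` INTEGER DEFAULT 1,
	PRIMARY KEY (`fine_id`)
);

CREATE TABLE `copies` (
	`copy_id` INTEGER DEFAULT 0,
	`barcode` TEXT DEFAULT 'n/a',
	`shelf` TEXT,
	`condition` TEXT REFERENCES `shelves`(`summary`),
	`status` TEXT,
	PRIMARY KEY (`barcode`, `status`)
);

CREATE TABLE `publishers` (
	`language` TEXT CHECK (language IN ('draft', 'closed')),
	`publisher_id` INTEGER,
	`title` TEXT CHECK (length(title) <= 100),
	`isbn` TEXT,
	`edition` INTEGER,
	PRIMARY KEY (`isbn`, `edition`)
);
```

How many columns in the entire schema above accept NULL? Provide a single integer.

shelves: 4 nullable (email, copy_no, phone, name — PK (shelf_id) and explicit NOT NULL columns excluded).
branches: 4 nullable (email, copy_no, address, summary — PK (branch_id, shelf, capacity) and explicit NOT NULL columns excluded).
fines: 2 nullable (status, capacity — PK (fine_id) and explicit NOT NULL columns excluded).
copies: 3 nullable (copy_id, shelf, condition — PK (barcode, status) and explicit NOT NULL columns excluded).
publishers: 3 nullable (language, publisher_id, title — PK (isbn, edition) and explicit NOT NULL columns excluded).
Total: 4 + 4 + 2 + 3 + 3 = 16.

16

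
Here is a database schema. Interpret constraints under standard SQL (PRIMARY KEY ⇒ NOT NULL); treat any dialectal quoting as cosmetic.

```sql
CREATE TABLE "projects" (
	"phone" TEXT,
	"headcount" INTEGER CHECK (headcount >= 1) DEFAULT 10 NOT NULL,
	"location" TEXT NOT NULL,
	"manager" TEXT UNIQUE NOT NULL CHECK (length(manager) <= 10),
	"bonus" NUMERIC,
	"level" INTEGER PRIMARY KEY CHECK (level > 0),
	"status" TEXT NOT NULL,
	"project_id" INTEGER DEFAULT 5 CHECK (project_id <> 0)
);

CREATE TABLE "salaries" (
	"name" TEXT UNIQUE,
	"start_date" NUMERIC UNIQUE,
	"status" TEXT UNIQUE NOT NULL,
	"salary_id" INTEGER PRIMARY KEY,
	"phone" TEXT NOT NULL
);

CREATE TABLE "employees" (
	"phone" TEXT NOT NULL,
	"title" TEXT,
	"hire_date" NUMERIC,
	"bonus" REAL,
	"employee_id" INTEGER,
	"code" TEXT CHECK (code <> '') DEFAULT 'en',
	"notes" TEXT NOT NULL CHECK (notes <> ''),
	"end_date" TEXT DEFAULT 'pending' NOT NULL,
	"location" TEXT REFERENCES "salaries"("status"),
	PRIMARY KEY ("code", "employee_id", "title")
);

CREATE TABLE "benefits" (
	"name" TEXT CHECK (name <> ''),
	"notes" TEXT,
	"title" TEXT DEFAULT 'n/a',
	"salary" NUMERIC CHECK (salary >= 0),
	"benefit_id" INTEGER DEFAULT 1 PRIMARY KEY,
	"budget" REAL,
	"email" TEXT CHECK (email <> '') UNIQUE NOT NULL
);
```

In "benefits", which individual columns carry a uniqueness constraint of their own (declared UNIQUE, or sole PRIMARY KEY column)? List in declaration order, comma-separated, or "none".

benefit_id, email

- name: no UNIQUE or single-column PK constraint.
- notes: no UNIQUE or single-column PK constraint.
- title: no UNIQUE or single-column PK constraint.
- salary: no UNIQUE or single-column PK constraint.
- benefit_id: single-column PRIMARY KEY → unique.
- budget: no UNIQUE or single-column PK constraint.
- email: declared UNIQUE → unique.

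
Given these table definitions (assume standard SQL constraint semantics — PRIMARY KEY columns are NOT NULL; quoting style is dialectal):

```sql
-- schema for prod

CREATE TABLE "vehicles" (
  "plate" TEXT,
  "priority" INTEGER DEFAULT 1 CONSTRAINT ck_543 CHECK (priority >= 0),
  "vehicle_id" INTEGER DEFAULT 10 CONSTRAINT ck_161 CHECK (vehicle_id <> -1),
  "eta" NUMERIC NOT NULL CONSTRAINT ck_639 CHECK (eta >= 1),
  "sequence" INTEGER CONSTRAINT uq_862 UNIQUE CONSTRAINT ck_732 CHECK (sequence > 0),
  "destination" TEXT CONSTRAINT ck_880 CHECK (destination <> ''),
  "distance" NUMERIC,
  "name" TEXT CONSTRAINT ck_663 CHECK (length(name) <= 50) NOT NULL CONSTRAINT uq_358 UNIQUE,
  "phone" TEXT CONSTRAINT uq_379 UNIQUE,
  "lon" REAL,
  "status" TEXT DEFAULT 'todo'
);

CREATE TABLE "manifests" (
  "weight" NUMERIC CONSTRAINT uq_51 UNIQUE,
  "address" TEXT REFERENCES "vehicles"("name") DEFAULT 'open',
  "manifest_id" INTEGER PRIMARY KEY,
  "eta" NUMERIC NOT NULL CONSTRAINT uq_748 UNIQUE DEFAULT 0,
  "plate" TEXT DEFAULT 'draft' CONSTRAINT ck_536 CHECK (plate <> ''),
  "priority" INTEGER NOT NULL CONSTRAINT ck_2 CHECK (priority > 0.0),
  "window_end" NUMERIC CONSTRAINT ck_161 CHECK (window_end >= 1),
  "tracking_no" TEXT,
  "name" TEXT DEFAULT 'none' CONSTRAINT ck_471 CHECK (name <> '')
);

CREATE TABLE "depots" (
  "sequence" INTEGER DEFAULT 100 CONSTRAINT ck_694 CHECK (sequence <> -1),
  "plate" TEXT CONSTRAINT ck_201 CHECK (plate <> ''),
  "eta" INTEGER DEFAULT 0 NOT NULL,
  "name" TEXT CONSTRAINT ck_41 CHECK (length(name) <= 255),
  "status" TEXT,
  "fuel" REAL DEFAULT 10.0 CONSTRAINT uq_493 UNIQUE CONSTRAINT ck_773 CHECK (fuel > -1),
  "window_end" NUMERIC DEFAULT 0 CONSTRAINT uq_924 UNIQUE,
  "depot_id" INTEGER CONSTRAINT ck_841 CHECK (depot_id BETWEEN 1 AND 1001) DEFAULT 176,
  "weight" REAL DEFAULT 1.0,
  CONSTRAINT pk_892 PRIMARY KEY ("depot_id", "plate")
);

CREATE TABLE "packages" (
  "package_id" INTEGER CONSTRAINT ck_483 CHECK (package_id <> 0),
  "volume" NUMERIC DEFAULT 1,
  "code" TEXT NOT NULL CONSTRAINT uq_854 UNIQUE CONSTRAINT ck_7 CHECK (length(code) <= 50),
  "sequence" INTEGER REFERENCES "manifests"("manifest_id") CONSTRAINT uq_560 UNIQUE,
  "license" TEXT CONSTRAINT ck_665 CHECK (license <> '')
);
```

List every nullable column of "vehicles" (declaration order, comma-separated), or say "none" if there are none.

- plate: no NOT NULL constraint applies → nullable.
- priority: CHECK does not forbid NULL (a CHECK constraint passes when its expression is NULL) → nullable.
- vehicle_id: CHECK does not forbid NULL (a CHECK constraint passes when its expression is NULL) → nullable.
- eta: declared NOT NULL → not nullable.
- sequence: CHECK does not forbid NULL (a CHECK constraint passes when its expression is NULL) → nullable.
- destination: CHECK does not forbid NULL (a CHECK constraint passes when its expression is NULL) → nullable.
- distance: no NOT NULL constraint applies → nullable.
- name: declared NOT NULL → not nullable.
- phone: UNIQUE does not imply NOT NULL → nullable.
- lon: no NOT NULL constraint applies → nullable.
- status: DEFAULT only fills an omitted column; an explicit NULL is still allowed → nullable.

plate, priority, vehicle_id, sequence, destination, distance, phone, lon, status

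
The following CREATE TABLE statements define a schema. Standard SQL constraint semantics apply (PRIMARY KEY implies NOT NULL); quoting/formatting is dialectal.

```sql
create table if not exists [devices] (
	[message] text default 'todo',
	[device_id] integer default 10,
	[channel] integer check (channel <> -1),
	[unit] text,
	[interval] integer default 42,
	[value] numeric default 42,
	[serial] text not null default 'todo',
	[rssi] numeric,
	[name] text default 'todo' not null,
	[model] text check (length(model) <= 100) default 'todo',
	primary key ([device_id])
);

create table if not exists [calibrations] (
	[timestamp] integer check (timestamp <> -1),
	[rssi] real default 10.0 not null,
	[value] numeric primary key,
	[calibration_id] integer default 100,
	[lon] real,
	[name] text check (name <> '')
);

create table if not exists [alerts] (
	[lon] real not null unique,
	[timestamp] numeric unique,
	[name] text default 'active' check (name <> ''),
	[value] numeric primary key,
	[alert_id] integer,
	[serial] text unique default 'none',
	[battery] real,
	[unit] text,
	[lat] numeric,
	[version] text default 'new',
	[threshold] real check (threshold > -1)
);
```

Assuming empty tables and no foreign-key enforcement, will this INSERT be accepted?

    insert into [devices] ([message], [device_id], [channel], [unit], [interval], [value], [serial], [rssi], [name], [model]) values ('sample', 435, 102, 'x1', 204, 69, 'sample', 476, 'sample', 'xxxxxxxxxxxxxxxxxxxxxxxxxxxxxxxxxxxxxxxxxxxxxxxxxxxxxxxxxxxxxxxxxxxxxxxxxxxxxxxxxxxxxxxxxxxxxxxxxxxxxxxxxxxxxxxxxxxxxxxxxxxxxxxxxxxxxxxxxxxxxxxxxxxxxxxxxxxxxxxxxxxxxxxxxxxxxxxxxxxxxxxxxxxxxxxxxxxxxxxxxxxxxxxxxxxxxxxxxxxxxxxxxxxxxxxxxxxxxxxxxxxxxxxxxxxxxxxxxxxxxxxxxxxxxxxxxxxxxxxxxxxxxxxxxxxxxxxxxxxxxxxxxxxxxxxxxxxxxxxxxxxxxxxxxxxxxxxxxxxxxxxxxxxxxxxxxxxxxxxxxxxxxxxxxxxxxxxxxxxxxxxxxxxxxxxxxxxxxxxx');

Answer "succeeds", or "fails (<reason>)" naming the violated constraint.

The value 'xxxxxxxxxxxxxxxxxxxxxxxxxxxxxxxxxxxxxxxxxxxxxxxxxxxxxxxxxxxxxxxxxxxxxxxxxxxxxxxxxxxxxxxxxxxxxxxxxxxxxxxxxxxxxxxxxxxxxxxxxxxxxxxxxxxxxxxxxxxxxxxxxxxxxxxxxxxxxxxxxxxxxxxxxxxxxxxxxxxxxxxxxxxxxxxxxxxxxxxxxxxxxxxxxxxxxxxxxxxxxxxxxxxxxxxxxxxxxxxxxxxxxxxxxxxxxxxxxxxxxxxxxxxxxxxxxxxxxxxxxxxxxxxxxxxxxxxxxxxxxxxxxxxxxxxxxxxxxxxxxxxxxxxxxxxxxxxxxxxxxxxxxxxxxxxxxxxxxxxxxxxxxxxxxxxxxxxxxxxxxxxxxxxxxxxxxxxxxxxx' for model violates CHECK (length(model) <= 100).

fails (CHECK on model)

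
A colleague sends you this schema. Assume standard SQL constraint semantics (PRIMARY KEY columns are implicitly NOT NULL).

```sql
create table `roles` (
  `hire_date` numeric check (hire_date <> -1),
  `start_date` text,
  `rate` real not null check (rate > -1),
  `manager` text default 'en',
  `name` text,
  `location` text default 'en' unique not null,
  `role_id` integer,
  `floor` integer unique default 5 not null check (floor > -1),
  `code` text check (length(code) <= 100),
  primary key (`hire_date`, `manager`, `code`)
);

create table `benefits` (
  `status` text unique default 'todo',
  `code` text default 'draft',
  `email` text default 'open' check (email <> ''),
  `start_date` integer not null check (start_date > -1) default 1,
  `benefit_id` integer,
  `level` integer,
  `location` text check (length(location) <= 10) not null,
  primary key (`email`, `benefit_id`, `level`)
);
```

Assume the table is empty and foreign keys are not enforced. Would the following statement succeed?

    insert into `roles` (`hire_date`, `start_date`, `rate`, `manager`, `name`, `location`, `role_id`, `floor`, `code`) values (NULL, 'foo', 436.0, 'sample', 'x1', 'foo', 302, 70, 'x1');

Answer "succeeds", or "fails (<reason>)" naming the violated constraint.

fails (NOT NULL on hire_date)

hire_date is explicitly set to NULL, but hire_date is part of the PRIMARY KEY (implied NOT NULL).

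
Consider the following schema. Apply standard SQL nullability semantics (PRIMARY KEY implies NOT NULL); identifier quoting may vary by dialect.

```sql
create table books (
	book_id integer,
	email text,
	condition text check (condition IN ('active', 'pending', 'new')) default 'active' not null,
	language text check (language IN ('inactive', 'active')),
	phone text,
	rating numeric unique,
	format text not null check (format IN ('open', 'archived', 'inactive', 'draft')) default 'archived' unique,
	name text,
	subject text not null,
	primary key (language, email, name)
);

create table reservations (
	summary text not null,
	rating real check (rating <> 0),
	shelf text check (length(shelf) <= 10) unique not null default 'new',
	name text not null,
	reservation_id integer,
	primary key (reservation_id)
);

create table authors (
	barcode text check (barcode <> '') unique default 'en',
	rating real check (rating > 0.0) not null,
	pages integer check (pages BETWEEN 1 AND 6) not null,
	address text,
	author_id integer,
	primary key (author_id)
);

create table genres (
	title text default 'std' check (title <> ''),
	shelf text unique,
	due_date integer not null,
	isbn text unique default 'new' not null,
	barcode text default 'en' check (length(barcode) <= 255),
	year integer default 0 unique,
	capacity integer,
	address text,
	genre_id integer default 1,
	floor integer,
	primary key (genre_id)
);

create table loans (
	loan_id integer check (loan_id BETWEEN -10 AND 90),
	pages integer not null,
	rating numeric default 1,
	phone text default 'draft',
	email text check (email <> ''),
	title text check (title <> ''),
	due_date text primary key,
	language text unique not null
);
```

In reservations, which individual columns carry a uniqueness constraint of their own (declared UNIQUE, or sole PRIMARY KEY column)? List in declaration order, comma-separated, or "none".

- summary: no UNIQUE or single-column PK constraint.
- rating: no UNIQUE or single-column PK constraint.
- shelf: declared UNIQUE → unique.
- name: no UNIQUE or single-column PK constraint.
- reservation_id: single-column PRIMARY KEY → unique.

shelf, reservation_id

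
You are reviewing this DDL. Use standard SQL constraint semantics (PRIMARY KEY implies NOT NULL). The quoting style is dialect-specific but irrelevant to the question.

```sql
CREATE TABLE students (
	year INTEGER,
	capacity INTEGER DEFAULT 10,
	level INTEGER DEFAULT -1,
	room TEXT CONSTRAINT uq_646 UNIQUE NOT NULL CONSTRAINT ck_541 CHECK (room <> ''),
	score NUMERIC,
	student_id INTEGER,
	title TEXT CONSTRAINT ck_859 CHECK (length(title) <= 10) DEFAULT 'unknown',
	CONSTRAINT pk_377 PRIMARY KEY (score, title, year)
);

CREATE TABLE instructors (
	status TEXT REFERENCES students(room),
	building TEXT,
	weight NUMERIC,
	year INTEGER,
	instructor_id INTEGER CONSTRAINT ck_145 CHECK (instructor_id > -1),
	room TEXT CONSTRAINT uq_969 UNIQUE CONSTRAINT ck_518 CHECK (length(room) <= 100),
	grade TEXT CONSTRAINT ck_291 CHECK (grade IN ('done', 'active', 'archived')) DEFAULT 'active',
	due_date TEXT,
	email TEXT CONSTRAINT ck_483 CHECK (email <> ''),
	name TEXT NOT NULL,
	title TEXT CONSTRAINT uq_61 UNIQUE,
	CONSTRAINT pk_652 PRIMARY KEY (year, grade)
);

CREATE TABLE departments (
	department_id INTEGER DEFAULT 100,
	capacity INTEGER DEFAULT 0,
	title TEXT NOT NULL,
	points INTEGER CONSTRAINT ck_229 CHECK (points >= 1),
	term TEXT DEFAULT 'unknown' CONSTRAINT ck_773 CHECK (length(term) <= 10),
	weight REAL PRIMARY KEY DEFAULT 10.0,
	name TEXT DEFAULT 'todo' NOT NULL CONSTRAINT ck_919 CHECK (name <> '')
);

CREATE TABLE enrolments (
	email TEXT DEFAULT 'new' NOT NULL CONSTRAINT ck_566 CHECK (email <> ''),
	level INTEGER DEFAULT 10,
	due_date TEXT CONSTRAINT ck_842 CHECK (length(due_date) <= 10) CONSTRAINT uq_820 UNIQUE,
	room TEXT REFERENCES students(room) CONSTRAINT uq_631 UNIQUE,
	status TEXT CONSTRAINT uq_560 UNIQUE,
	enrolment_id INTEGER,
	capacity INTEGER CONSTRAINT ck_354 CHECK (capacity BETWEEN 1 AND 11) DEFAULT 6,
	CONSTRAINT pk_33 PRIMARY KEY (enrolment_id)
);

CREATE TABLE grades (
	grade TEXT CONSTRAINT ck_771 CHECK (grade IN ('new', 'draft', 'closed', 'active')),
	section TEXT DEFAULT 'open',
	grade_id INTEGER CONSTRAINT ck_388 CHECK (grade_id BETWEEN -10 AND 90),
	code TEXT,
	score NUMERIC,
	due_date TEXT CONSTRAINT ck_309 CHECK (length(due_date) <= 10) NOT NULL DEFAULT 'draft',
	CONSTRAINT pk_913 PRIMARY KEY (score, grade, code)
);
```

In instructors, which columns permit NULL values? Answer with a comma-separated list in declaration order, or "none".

- status: a foreign key column may be NULL unless separately constrained → nullable.
- building: no NOT NULL constraint applies → nullable.
- weight: no NOT NULL constraint applies → nullable.
- year: part of the PRIMARY KEY, which implies NOT NULL → not nullable.
- instructor_id: CHECK does not forbid NULL (a CHECK constraint passes when its expression is NULL) → nullable.
- room: CHECK does not forbid NULL (a CHECK constraint passes when its expression is NULL) → nullable.
- grade: part of the PRIMARY KEY, which implies NOT NULL → not nullable.
- due_date: no NOT NULL constraint applies → nullable.
- email: CHECK does not forbid NULL (a CHECK constraint passes when its expression is NULL) → nullable.
- name: declared NOT NULL → not nullable.
- title: UNIQUE does not imply NOT NULL → nullable.

status, building, weight, instructor_id, room, due_date, email, title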